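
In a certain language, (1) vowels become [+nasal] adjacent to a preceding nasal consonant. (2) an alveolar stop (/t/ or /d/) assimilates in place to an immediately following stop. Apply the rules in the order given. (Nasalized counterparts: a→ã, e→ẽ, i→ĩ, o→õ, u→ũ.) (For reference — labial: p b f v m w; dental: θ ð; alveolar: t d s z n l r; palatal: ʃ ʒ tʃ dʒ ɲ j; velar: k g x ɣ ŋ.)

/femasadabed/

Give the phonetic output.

[femãsadabed]

Rule 1: /a/ after nasal /m/ → [ã]
After rule 1: femãsadabed
Rule 2: no segment meets the rule's conditions; no change.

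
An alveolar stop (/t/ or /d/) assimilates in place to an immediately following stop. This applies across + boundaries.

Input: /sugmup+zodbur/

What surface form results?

/d/ before /b/ (labial) → [b]

[sugmup+zobbur]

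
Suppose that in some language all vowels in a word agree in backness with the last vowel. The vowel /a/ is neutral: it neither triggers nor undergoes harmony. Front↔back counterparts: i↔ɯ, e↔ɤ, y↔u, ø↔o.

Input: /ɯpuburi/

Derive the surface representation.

[ipybyri]

/ɯ/ harmonizes with /i/ ([-back]) → [i]
/u/ harmonizes with /i/ ([-back]) → [y]
/u/ harmonizes with /i/ ([-back]) → [y]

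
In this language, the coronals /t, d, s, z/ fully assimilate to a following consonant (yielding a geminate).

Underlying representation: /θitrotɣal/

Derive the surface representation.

/t/ before /r/ → [r] (total assimilation)
/t/ before /ɣ/ → [ɣ] (total assimilation)

[θirroɣɣal]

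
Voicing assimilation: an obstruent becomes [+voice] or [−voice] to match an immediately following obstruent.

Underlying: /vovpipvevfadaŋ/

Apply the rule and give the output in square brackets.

/v/ before /p/ (voiceless) → [f]
/p/ before /v/ (voiced) → [b]
/v/ before /f/ (voiceless) → [f]

[vofpibveffadaŋ]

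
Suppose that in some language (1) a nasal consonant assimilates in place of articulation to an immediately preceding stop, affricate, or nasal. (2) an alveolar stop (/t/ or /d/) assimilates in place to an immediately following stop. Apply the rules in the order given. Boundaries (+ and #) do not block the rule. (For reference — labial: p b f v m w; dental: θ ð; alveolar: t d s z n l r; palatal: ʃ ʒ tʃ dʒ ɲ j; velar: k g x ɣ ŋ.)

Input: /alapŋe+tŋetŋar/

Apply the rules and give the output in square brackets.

Rule 1: /ŋ/ after /p/ (labial) → [m]
Rule 1: /ŋ/ after /t/ (alveolar) → [n]
Rule 1: /ŋ/ after /t/ (alveolar) → [n]
After rule 1: alapme+tnetnar
Rule 2: no segment meets the rule's conditions; no change.

[alapme+tnetnar]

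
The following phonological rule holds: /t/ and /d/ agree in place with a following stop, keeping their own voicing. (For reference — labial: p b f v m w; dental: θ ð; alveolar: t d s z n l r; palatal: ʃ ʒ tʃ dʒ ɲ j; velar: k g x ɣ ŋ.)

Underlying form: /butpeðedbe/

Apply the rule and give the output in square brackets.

/t/ before /p/ (labial) → [p]
/d/ before /b/ (labial) → [b]

[buppeðebbe]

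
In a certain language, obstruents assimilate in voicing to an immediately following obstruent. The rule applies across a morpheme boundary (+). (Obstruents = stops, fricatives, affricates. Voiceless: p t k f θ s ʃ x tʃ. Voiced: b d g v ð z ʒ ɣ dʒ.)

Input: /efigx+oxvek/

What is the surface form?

/g/ before /x/ (voiceless) → [k]
/x/ before /v/ (voiced) → [ɣ]

[efikx+oɣvek]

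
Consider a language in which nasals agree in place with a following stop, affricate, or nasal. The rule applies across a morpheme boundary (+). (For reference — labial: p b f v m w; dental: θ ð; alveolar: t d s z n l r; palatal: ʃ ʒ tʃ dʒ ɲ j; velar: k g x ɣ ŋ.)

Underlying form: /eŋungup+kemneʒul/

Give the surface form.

[eŋuŋgup+kenneʒul]

/n/ before /g/ (velar) → [ŋ]
/m/ before /n/ (alveolar) → [n]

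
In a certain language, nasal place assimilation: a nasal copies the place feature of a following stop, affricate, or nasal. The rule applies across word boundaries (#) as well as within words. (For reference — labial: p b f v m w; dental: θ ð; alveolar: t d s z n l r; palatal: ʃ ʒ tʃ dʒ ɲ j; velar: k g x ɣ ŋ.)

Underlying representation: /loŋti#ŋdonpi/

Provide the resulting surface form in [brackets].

[lonti#ndompi]

/ŋ/ before /t/ (alveolar) → [n]
/ŋ/ before /d/ (alveolar) → [n]
/n/ before /p/ (labial) → [m]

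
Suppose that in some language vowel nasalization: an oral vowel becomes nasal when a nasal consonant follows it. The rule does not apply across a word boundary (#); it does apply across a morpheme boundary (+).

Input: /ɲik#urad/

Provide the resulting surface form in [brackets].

no segment meets the rule's conditions; no change.

[ɲik#urad]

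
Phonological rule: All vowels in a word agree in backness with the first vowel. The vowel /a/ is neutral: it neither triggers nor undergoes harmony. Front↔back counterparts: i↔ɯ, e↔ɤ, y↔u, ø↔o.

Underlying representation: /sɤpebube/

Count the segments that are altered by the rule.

/e/ harmonizes with /ɤ/ ([+back]) → [ɤ]
/e/ harmonizes with /ɤ/ ([+back]) → [ɤ]
2 segments change.

2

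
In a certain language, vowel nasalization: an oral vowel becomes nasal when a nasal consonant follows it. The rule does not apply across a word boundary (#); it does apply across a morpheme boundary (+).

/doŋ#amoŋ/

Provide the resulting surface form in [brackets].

[dõŋ#ãmõŋ]

/o/ before nasal /ŋ/ → [õ]
/a/ before nasal /m/ → [ã]
/o/ before nasal /ŋ/ → [õ]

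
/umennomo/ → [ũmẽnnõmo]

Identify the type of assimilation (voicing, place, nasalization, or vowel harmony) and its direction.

nasalization, regressive

/u/→[ũ] /e/→[ẽ] /o/→[õ].
Each target copies a feature from the following segment, so the direction is regressive.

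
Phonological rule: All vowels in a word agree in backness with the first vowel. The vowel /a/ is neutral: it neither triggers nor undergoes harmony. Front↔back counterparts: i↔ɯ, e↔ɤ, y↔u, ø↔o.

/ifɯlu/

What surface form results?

[ifily]

/ɯ/ harmonizes with /i/ ([-back]) → [i]
/u/ harmonizes with /i/ ([-back]) → [y]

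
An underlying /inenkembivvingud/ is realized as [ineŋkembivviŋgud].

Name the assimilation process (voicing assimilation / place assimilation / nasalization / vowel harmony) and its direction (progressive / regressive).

place assimilation, regressive

/n/→[ŋ] /n/→[ŋ].
Each target copies a feature from the following segment, so the direction is regressive.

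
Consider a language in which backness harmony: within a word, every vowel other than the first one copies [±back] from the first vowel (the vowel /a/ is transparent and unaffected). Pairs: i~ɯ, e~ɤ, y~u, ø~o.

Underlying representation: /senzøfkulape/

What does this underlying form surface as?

/u/ harmonizes with /e/ ([-back]) → [y]

[senzøfkylape]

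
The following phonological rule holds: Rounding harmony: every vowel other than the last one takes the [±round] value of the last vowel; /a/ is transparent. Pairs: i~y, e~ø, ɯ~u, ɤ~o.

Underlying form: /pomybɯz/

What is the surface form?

[pɤmibɯz]

/o/ harmonizes with /ɯ/ ([-round]) → [ɤ]
/y/ harmonizes with /ɯ/ ([-round]) → [i]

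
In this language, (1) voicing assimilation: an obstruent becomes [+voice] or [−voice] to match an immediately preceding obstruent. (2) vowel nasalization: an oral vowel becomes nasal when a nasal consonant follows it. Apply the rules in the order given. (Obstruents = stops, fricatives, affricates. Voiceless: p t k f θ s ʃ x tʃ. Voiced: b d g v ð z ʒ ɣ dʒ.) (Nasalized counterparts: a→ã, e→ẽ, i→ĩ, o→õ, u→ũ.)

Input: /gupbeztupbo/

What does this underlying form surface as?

Rule 1: /b/ after /p/ (voiceless) → [p]
Rule 1: /t/ after /z/ (voiced) → [d]
Rule 1: /b/ after /p/ (voiceless) → [p]
After rule 1: guppezduppo
Rule 2: no segment meets the rule's conditions; no change.

[guppezduppo]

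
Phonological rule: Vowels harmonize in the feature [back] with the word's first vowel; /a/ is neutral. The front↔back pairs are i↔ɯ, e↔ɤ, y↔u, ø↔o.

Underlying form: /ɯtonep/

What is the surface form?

/e/ harmonizes with /ɯ/ ([+back]) → [ɤ]

[ɯtonɤp]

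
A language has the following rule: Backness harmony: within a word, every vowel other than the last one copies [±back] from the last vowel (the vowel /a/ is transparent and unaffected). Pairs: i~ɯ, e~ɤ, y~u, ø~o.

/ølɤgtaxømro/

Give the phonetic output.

/ø/ harmonizes with /o/ ([+back]) → [o]
/ø/ harmonizes with /o/ ([+back]) → [o]

[olɤgtaxomro]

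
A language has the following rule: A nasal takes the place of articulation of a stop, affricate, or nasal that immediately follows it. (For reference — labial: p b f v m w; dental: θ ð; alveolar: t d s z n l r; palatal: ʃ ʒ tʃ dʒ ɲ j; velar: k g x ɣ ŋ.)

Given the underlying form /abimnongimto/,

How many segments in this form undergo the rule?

3

/m/ before /n/ (alveolar) → [n]
/n/ before /g/ (velar) → [ŋ]
/m/ before /t/ (alveolar) → [n]
3 segments change.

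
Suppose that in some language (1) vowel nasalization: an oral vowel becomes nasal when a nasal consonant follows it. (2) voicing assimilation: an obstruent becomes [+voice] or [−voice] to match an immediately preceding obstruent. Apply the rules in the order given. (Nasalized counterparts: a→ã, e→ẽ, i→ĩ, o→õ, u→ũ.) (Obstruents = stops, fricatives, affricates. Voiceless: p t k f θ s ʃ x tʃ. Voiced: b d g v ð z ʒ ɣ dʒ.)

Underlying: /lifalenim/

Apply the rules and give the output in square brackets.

Rule 1: /e/ before nasal /n/ → [ẽ]
Rule 1: /i/ before nasal /m/ → [ĩ]
After rule 1: lifalẽnĩm
Rule 2: no segment meets the rule's conditions; no change.

[lifalẽnĩm]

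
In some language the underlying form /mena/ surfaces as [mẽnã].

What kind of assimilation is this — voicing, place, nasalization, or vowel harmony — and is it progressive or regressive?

nasalization, progressive

/e/→[ẽ] /a/→[ã].
Each target copies a feature from the preceding segment, so the direction is progressive.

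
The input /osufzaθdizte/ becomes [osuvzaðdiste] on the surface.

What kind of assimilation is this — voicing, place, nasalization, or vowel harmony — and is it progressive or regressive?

voicing assimilation, regressive

/f/→[v] /θ/→[ð] /z/→[s].
Each target copies a feature from the following segment, so the direction is regressive.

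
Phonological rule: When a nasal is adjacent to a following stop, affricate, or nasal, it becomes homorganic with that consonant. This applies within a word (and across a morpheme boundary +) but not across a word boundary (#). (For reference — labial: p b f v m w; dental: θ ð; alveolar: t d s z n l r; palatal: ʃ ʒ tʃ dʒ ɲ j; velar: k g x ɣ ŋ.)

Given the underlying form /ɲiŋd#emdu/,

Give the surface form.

[ɲind#endu]

/ŋ/ before /d/ (alveolar) → [n]
/m/ before /d/ (alveolar) → [n]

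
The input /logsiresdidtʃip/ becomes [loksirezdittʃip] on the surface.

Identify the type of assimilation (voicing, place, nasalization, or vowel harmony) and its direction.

voicing assimilation, regressive

/g/→[k] /s/→[z] /d/→[t].
Each target copies a feature from the following segment, so the direction is regressive.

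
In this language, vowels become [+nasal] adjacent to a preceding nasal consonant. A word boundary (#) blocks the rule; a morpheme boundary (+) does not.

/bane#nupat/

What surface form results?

[banẽ#nũpat]

/e/ after nasal /n/ → [ẽ]
/u/ after nasal /n/ → [ũ]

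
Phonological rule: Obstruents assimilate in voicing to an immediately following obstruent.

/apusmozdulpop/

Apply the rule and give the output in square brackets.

[apusmozdulpop]

no segment meets the rule's conditions; no change.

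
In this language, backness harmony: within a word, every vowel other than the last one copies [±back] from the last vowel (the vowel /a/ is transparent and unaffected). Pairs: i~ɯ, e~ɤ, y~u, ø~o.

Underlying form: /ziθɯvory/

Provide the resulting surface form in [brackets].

[ziθivøry]

/ɯ/ harmonizes with /y/ ([-back]) → [i]
/o/ harmonizes with /y/ ([-back]) → [ø]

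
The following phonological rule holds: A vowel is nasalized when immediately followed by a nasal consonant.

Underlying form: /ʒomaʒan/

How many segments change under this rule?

/o/ before nasal /m/ → [õ]
/a/ before nasal /n/ → [ã]
2 segments change.

2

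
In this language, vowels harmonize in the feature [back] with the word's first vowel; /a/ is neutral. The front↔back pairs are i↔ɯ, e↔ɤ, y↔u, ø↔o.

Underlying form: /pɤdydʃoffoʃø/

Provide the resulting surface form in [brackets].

[pɤdudʃoffoʃo]

/y/ harmonizes with /ɤ/ ([+back]) → [u]
/ø/ harmonizes with /ɤ/ ([+back]) → [o]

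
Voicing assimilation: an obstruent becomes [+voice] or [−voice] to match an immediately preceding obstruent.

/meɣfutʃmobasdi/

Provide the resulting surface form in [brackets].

/f/ after /ɣ/ (voiced) → [v]
/d/ after /s/ (voiceless) → [t]

[meɣvutʃmobasti]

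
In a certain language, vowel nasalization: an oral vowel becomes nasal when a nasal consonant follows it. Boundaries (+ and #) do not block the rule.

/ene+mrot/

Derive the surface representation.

/e/ before nasal /n/ → [ẽ]
/e/ before nasal /m/ → [ẽ]

[ẽnẽ+mrot]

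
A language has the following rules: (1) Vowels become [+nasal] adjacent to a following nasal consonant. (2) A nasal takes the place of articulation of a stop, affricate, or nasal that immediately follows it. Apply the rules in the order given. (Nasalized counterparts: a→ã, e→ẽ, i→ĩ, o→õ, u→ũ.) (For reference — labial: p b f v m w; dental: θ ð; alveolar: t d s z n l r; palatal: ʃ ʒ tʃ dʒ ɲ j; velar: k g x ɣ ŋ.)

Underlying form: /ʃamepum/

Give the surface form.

[ʃãmepũm]

Rule 1: /a/ before nasal /m/ → [ã]
Rule 1: /u/ before nasal /m/ → [ũ]
After rule 1: ʃãmepũm
Rule 2: no segment meets the rule's conditions; no change.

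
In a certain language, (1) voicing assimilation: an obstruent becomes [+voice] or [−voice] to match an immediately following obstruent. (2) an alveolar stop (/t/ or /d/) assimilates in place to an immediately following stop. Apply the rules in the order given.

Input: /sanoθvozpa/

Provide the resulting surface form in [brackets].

Rule 1: /θ/ before /v/ (voiced) → [ð]
Rule 1: /z/ before /p/ (voiceless) → [s]
After rule 1: sanoðvospa
Rule 2: no segment meets the rule's conditions; no change.

[sanoðvospa]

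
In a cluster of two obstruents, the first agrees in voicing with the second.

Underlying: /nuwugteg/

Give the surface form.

[nuwukteg]

/g/ before /t/ (voiceless) → [k]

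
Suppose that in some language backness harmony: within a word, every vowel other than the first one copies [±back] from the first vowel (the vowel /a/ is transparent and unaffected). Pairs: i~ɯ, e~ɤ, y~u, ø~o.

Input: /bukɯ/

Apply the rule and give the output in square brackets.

no segment meets the rule's conditions; no change.

[bukɯ]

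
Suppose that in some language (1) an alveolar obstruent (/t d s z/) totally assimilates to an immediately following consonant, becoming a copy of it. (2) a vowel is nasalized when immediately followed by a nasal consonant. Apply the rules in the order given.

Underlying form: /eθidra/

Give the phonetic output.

[eθirra]

Rule 1: /d/ before /r/ → [r] (total assimilation)
After rule 1: eθirra
Rule 2: no segment meets the rule's conditions; no change.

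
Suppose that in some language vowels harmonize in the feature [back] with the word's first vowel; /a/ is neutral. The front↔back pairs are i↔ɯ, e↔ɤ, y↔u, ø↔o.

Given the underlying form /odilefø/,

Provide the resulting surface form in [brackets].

[odɯlɤfo]

/i/ harmonizes with /o/ ([+back]) → [ɯ]
/e/ harmonizes with /o/ ([+back]) → [ɤ]
/ø/ harmonizes with /o/ ([+back]) → [o]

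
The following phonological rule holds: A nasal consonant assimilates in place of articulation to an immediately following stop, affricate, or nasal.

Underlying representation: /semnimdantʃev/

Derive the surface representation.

[sennindaɲtʃev]

/m/ before /n/ (alveolar) → [n]
/m/ before /d/ (alveolar) → [n]
/n/ before /tʃ/ (palatal) → [ɲ]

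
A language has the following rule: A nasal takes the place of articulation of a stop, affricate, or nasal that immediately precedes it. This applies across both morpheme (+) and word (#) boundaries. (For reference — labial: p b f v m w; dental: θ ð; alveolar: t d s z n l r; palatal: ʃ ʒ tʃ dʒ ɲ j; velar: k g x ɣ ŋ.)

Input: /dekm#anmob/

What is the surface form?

/m/ after /k/ (velar) → [ŋ]
/m/ after /n/ (alveolar) → [n]

[dekŋ#annob]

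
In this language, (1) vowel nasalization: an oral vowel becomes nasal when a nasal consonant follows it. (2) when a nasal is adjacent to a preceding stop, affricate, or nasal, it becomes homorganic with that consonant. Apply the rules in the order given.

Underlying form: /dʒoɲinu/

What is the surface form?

[dʒõɲĩnu]

Rule 1: /o/ before nasal /ɲ/ → [õ]
Rule 1: /i/ before nasal /n/ → [ĩ]
After rule 1: dʒõɲĩnu
Rule 2: no segment meets the rule's conditions; no change.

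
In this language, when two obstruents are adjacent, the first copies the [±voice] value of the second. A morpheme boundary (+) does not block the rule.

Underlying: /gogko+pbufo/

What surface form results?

[gokko+bbufo]

/g/ before /k/ (voiceless) → [k]
/p/ before /b/ (voiced) → [b]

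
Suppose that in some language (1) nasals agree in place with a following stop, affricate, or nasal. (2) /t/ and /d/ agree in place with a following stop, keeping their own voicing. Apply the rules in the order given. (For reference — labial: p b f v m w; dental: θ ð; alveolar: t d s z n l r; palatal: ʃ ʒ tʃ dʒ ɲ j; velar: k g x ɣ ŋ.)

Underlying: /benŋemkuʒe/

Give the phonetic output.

[beŋŋeŋkuʒe]

Rule 1: /n/ before /ŋ/ (velar) → [ŋ]
Rule 1: /m/ before /k/ (velar) → [ŋ]
After rule 1: beŋŋeŋkuʒe
Rule 2: no segment meets the rule's conditions; no change.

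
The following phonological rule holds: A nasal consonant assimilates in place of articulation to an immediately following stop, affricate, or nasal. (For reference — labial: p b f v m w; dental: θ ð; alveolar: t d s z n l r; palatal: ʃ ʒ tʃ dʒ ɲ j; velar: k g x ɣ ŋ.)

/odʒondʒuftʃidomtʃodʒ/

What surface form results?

/n/ before /dʒ/ (palatal) → [ɲ]
/m/ before /tʃ/ (palatal) → [ɲ]

[odʒoɲdʒuftʃidoɲtʃodʒ]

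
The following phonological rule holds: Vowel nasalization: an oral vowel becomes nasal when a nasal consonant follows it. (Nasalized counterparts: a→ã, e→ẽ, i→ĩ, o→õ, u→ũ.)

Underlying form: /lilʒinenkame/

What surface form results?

/i/ before nasal /n/ → [ĩ]
/e/ before nasal /n/ → [ẽ]
/a/ before nasal /m/ → [ã]

[lilʒĩnẽnkãme]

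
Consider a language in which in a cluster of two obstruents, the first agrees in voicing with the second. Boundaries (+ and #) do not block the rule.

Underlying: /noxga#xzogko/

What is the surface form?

/x/ before /g/ (voiced) → [ɣ]
/x/ before /z/ (voiced) → [ɣ]
/g/ before /k/ (voiceless) → [k]

[noɣga#ɣzokko]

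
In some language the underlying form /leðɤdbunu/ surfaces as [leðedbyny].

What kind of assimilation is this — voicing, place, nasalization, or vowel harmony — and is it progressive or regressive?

vowel harmony, progressive

/ɤ/→[e] /u/→[y] /u/→[y].
Vowels agree with the first vowel, so the harmony is progressive.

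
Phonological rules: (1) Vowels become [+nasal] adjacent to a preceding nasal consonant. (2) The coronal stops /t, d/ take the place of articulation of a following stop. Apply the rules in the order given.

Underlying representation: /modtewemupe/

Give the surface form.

[mõdtewemũpe]

Rule 1: /o/ after nasal /m/ → [õ]
Rule 1: /u/ after nasal /m/ → [ũ]
After rule 1: mõdtewemũpe
Rule 2: no segment meets the rule's conditions; no change.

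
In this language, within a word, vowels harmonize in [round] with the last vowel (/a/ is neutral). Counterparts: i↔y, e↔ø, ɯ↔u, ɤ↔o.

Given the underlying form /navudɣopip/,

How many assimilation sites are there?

2

/u/ harmonizes with /i/ ([-round]) → [ɯ]
/o/ harmonizes with /i/ ([-round]) → [ɤ]
2 segments change.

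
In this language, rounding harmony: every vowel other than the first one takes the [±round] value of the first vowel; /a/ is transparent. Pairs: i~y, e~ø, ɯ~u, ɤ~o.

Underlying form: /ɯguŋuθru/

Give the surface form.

/u/ harmonizes with /ɯ/ ([-round]) → [ɯ]
/u/ harmonizes with /ɯ/ ([-round]) → [ɯ]
/u/ harmonizes with /ɯ/ ([-round]) → [ɯ]

[ɯgɯŋɯθrɯ]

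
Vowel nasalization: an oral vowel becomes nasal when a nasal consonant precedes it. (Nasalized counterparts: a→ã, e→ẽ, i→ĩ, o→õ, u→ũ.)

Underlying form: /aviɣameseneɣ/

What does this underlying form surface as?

[aviɣamẽsenẽɣ]

/e/ after nasal /m/ → [ẽ]
/e/ after nasal /n/ → [ẽ]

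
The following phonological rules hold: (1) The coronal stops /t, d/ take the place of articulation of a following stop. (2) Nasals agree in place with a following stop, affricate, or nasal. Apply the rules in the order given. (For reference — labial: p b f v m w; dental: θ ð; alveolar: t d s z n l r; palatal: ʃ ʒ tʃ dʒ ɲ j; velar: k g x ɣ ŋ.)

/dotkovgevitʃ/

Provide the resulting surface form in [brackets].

[dokkovgevitʃ]

Rule 1: /t/ before /k/ (velar) → [k]
After rule 1: dokkovgevitʃ
Rule 2: no segment meets the rule's conditions; no change.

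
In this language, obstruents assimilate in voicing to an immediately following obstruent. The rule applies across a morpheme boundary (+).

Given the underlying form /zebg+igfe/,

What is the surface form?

[zebg+ikfe]

/g/ before /f/ (voiceless) → [k]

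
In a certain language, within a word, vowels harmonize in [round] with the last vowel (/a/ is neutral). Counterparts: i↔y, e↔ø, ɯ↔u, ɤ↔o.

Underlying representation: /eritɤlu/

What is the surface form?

/e/ harmonizes with /u/ ([+round]) → [ø]
/i/ harmonizes with /u/ ([+round]) → [y]
/ɤ/ harmonizes with /u/ ([+round]) → [o]

[ørytolu]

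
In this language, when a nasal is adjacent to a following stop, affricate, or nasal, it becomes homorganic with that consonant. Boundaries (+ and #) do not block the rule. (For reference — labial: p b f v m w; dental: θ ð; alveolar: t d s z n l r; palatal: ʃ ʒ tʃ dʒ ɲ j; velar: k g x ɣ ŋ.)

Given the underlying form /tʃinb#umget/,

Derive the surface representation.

/n/ before /b/ (labial) → [m]
/m/ before /g/ (velar) → [ŋ]

[tʃimb#uŋget]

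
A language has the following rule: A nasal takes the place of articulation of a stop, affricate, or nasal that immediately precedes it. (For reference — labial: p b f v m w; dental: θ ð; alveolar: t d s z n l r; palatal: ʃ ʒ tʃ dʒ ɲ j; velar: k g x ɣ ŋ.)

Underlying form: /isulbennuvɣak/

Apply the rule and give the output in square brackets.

no segment meets the rule's conditions; no change.

[isulbennuvɣak]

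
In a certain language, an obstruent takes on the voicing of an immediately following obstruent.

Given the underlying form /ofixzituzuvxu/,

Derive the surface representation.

/x/ before /z/ (voiced) → [ɣ]
/v/ before /x/ (voiceless) → [f]

[ofiɣzituzufxu]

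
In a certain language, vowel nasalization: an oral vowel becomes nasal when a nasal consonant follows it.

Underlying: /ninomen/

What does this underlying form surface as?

/i/ before nasal /n/ → [ĩ]
/o/ before nasal /m/ → [õ]
/e/ before nasal /n/ → [ẽ]

[nĩnõmẽn]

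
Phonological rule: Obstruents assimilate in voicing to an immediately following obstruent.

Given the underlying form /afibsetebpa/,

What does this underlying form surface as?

/b/ before /s/ (voiceless) → [p]
/b/ before /p/ (voiceless) → [p]

[afipseteppa]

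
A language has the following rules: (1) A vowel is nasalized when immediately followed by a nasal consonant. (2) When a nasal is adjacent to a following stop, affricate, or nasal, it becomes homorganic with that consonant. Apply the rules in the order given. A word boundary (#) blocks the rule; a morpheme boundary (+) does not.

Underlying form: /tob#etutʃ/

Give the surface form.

[tob#etutʃ]

Rule 1: no segment meets the rule's conditions; no change.
After rule 1: tob#etutʃ
Rule 2: no segment meets the rule's conditions; no change.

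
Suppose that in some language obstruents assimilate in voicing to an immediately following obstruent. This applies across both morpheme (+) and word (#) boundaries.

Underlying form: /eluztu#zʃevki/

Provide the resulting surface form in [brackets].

[elustu#sʃefki]

/z/ before /t/ (voiceless) → [s]
/z/ before /ʃ/ (voiceless) → [s]
/v/ before /k/ (voiceless) → [f]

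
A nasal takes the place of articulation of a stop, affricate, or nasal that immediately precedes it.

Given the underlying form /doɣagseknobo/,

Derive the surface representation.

/n/ after /k/ (velar) → [ŋ]

[doɣagsekŋobo]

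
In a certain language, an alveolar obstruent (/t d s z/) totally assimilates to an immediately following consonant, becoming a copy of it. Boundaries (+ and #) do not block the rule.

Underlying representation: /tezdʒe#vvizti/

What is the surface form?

[tedʒdʒe#vvitti]

/z/ before /dʒ/ → [dʒ] (total assimilation)
/z/ before /t/ → [t] (total assimilation)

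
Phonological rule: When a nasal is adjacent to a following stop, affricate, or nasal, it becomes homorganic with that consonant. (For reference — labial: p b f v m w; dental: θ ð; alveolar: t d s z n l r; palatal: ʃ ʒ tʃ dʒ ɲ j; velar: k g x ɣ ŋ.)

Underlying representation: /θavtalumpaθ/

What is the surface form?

[θavtalumpaθ]

no segment meets the rule's conditions; no change.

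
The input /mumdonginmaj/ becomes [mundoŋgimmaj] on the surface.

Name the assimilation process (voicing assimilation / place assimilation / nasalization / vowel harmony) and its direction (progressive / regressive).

/m/→[n] /n/→[ŋ] /n/→[m].
Each target copies a feature from the following segment, so the direction is regressive.

place assimilation, regressive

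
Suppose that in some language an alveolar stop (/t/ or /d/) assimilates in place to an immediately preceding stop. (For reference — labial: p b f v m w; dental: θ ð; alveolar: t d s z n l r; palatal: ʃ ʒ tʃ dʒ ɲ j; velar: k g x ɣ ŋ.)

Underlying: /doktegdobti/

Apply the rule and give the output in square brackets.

/t/ after /k/ (velar) → [k]
/d/ after /g/ (velar) → [g]
/t/ after /b/ (labial) → [p]

[dokkeggobpi]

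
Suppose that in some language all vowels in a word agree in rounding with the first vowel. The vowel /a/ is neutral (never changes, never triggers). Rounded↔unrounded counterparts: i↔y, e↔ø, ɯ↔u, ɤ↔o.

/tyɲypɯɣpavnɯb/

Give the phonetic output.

/ɯ/ harmonizes with /y/ ([+round]) → [u]
/ɯ/ harmonizes with /y/ ([+round]) → [u]

[tyɲypuɣpavnub]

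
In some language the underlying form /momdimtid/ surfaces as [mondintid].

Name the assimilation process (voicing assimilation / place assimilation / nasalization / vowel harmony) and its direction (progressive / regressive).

place assimilation, regressive

/m/→[n] /m/→[n].
Each target copies a feature from the following segment, so the direction is regressive.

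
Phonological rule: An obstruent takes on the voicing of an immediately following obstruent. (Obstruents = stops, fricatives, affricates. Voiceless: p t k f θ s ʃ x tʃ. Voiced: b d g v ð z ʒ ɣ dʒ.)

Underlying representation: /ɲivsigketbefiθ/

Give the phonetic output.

[ɲifsikkedbefiθ]

/v/ before /s/ (voiceless) → [f]
/g/ before /k/ (voiceless) → [k]
/t/ before /b/ (voiced) → [d]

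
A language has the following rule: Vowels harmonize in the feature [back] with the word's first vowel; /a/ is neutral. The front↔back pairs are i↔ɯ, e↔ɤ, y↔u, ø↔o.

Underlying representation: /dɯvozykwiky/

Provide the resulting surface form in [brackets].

/y/ harmonizes with /ɯ/ ([+back]) → [u]
/i/ harmonizes with /ɯ/ ([+back]) → [ɯ]
/y/ harmonizes with /ɯ/ ([+back]) → [u]

[dɯvozukwɯku]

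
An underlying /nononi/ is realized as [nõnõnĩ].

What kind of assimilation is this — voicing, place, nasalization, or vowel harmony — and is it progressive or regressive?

nasalization, progressive

/o/→[õ] /o/→[õ] /i/→[ĩ].
Each target copies a feature from the preceding segment, so the direction is progressive.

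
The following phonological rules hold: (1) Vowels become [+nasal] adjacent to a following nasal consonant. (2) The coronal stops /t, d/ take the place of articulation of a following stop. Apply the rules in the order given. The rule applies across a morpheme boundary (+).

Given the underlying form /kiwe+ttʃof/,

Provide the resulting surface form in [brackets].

Rule 1: no segment meets the rule's conditions; no change.
After rule 1: kiwe+ttʃof
Rule 2: no segment meets the rule's conditions; no change.

[kiwe+ttʃof]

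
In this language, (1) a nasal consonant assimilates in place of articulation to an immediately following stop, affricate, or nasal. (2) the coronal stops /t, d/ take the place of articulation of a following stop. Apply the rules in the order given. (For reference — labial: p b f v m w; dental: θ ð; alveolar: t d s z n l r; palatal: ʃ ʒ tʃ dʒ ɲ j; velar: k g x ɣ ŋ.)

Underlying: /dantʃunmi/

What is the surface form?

Rule 1: /n/ before /tʃ/ (palatal) → [ɲ]
Rule 1: /n/ before /m/ (labial) → [m]
After rule 1: daɲtʃummi
Rule 2: no segment meets the rule's conditions; no change.

[daɲtʃummi]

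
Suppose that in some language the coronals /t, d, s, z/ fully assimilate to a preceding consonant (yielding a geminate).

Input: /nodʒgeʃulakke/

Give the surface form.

[nodʒgeʃulakke]

no segment meets the rule's conditions; no change.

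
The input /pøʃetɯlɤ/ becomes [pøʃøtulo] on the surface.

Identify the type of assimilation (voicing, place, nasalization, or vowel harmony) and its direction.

/e/→[ø] /ɯ/→[u] /ɤ/→[o].
Vowels agree with the first vowel, so the harmony is progressive.

vowel harmony, progressive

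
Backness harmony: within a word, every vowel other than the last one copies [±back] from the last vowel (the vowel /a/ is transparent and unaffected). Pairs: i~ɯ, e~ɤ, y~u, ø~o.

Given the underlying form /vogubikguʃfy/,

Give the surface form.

[vøgybikgyʃfy]

/o/ harmonizes with /y/ ([-back]) → [ø]
/u/ harmonizes with /y/ ([-back]) → [y]
/u/ harmonizes with /y/ ([-back]) → [y]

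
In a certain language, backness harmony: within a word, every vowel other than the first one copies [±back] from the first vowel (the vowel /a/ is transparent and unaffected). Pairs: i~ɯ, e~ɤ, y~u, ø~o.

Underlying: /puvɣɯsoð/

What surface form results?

[puvɣɯsoð]

no segment meets the rule's conditions; no change.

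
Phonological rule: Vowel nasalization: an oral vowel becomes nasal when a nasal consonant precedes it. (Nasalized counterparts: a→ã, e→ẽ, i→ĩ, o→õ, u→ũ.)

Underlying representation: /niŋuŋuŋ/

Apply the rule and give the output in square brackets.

/i/ after nasal /n/ → [ĩ]
/u/ after nasal /ŋ/ → [ũ]
/u/ after nasal /ŋ/ → [ũ]

[nĩŋũŋũŋ]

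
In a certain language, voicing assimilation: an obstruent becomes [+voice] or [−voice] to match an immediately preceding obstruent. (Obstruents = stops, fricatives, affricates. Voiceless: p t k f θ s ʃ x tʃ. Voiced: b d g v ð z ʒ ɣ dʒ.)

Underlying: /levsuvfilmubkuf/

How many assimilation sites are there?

3

/s/ after /v/ (voiced) → [z]
/f/ after /v/ (voiced) → [v]
/k/ after /b/ (voiced) → [g]
3 segments change.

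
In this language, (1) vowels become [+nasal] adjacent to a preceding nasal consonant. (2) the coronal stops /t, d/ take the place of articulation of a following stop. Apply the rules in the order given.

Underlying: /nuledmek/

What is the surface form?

[nũledmẽk]

Rule 1: /u/ after nasal /n/ → [ũ]
Rule 1: /e/ after nasal /m/ → [ẽ]
After rule 1: nũledmẽk
Rule 2: no segment meets the rule's conditions; no change.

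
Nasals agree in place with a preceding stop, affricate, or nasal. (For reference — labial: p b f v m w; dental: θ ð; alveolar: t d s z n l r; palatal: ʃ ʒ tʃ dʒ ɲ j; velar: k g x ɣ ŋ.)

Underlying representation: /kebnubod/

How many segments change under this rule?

/n/ after /b/ (labial) → [m]
1 segment changes.

1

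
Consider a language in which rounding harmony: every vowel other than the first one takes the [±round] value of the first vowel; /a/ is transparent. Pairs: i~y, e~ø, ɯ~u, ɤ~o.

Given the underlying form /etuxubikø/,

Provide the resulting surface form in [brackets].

/u/ harmonizes with /e/ ([-round]) → [ɯ]
/u/ harmonizes with /e/ ([-round]) → [ɯ]
/ø/ harmonizes with /e/ ([-round]) → [e]

[etɯxɯbike]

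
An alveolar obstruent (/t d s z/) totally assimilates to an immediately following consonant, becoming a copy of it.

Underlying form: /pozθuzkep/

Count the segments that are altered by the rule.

/z/ before /θ/ → [θ] (total assimilation)
/z/ before /k/ → [k] (total assimilation)
2 segments change.

2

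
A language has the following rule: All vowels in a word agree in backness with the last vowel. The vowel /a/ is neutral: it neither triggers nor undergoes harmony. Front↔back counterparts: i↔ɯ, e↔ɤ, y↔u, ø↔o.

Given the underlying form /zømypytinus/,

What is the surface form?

[zomuputɯnus]

/ø/ harmonizes with /u/ ([+back]) → [o]
/y/ harmonizes with /u/ ([+back]) → [u]
/y/ harmonizes with /u/ ([+back]) → [u]
/i/ harmonizes with /u/ ([+back]) → [ɯ]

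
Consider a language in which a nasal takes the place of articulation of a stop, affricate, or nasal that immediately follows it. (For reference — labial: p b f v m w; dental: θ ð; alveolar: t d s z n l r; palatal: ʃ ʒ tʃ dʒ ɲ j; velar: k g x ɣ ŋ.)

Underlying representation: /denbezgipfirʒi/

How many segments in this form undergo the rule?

/n/ before /b/ (labial) → [m]
1 segment changes.

1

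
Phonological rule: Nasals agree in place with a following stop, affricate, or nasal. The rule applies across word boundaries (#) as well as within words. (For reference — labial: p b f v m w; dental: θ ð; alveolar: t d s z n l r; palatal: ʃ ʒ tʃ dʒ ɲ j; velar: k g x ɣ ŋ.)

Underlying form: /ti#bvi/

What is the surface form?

no segment meets the rule's conditions; no change.

[ti#bvi]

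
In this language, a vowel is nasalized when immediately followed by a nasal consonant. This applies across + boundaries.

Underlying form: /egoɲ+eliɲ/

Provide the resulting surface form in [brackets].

[egõɲ+elĩɲ]

/o/ before nasal /ɲ/ → [õ]
/i/ before nasal /ɲ/ → [ĩ]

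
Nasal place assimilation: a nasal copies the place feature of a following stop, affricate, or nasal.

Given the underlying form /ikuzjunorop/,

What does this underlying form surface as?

[ikuzjunorop]

no segment meets the rule's conditions; no change.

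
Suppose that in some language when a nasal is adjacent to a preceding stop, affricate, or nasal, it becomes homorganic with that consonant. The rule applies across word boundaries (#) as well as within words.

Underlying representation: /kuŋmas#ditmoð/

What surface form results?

/m/ after /ŋ/ (velar) → [ŋ]
/m/ after /t/ (alveolar) → [n]

[kuŋŋas#ditnoð]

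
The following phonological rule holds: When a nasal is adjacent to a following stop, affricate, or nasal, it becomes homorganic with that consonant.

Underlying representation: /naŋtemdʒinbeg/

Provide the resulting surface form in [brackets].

[nanteɲdʒimbeg]

/ŋ/ before /t/ (alveolar) → [n]
/m/ before /dʒ/ (palatal) → [ɲ]
/n/ before /b/ (labial) → [m]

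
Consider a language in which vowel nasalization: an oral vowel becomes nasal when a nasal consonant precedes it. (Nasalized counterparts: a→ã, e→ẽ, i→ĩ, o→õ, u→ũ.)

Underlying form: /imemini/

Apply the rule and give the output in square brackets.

/e/ after nasal /m/ → [ẽ]
/i/ after nasal /m/ → [ĩ]
/i/ after nasal /n/ → [ĩ]

[imẽmĩnĩ]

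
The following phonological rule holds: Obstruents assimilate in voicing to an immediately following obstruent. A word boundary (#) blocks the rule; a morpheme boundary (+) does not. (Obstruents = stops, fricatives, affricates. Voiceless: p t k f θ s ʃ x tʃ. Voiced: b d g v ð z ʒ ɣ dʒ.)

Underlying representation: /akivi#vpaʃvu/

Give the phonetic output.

/v/ before /p/ (voiceless) → [f]
/ʃ/ before /v/ (voiced) → [ʒ]

[akivi#fpaʒvu]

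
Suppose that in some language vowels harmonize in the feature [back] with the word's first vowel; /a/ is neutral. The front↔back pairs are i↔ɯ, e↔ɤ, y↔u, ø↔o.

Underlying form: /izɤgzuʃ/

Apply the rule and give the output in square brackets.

[izegzyʃ]

/ɤ/ harmonizes with /i/ ([-back]) → [e]
/u/ harmonizes with /i/ ([-back]) → [y]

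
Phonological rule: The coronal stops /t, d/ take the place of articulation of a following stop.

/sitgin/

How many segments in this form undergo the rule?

1

/t/ before /g/ (velar) → [k]
1 segment changes.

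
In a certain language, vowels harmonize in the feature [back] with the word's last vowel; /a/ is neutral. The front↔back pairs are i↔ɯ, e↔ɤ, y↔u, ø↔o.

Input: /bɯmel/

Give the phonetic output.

[bimel]

/ɯ/ harmonizes with /e/ ([-back]) → [i]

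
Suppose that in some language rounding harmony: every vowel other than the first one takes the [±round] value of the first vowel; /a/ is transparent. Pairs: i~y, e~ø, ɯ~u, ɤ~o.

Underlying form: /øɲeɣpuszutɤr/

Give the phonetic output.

/e/ harmonizes with /ø/ ([+round]) → [ø]
/ɤ/ harmonizes with /ø/ ([+round]) → [o]

[øɲøɣpuszutor]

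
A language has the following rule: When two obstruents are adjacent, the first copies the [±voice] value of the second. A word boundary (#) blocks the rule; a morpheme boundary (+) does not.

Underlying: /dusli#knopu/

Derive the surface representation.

no segment meets the rule's conditions; no change.

[dusli#knopu]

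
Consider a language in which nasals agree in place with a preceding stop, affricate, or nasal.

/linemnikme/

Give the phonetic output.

[linemmikŋe]

/n/ after /m/ (labial) → [m]
/m/ after /k/ (velar) → [ŋ]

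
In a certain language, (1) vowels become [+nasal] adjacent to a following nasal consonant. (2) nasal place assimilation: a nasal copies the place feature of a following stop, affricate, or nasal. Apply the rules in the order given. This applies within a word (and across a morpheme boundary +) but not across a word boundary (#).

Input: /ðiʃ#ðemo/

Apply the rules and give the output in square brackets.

Rule 1: /e/ before nasal /m/ → [ẽ]
After rule 1: ðiʃ#ðẽmo
Rule 2: no segment meets the rule's conditions; no change.

[ðiʃ#ðẽmo]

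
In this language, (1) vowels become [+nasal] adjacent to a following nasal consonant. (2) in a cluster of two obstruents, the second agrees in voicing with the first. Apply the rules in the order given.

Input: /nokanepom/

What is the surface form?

[nokãnepõm]

Rule 1: /a/ before nasal /n/ → [ã]
Rule 1: /o/ before nasal /m/ → [õ]
After rule 1: nokãnepõm
Rule 2: no segment meets the rule's conditions; no change.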